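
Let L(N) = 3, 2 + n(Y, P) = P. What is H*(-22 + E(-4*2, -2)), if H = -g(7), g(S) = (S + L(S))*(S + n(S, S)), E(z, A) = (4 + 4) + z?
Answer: 2640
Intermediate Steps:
n(Y, P) = -2 + P
E(z, A) = 8 + z
g(S) = (-2 + 2*S)*(3 + S) (g(S) = (S + 3)*(S + (-2 + S)) = (3 + S)*(-2 + 2*S) = (-2 + 2*S)*(3 + S))
H = -120 (H = -(-6 + 2*7² + 4*7) = -(-6 + 2*49 + 28) = -(-6 + 98 + 28) = -1*120 = -120)
H*(-22 + E(-4*2, -2)) = -120*(-22 + (8 - 4*2)) = -120*(-22 + (8 - 8)) = -120*(-22 + 0) = -120*(-22) = 2640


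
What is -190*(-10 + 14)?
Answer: -760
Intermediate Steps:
-190*(-10 + 14) = -190*4 = -760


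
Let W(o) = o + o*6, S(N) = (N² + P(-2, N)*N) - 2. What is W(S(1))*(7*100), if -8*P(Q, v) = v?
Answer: -11025/2 ≈ -5512.5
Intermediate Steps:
P(Q, v) = -v/8
S(N) = -2 + 7*N²/8 (S(N) = (N² + (-N/8)*N) - 2 = (N² - N²/8) - 2 = 7*N²/8 - 2 = -2 + 7*N²/8)
W(o) = 7*o (W(o) = o + 6*o = 7*o)
W(S(1))*(7*100) = (7*(-2 + (7/8)*1²))*(7*100) = (7*(-2 + (7/8)*1))*700 = (7*(-2 + 7/8))*700 = (7*(-9/8))*700 = -63/8*700 = -11025/2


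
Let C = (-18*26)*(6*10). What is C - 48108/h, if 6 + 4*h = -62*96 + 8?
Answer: -83441784/2975 ≈ -28048.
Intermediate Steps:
h = -2975/2 (h = -3/2 + (-62*96 + 8)/4 = -3/2 + (-5952 + 8)/4 = -3/2 + (¼)*(-5944) = -3/2 - 1486 = -2975/2 ≈ -1487.5)
C = -28080 (C = -468*60 = -28080)
C - 48108/h = -28080 - 48108/(-2975/2) = -28080 - 48108*(-2)/2975 = -28080 - 1*(-96216/2975) = -28080 + 96216/2975 = -83441784/2975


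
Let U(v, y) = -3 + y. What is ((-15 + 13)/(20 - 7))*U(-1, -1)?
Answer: 8/13 ≈ 0.61539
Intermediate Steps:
((-15 + 13)/(20 - 7))*U(-1, -1) = ((-15 + 13)/(20 - 7))*(-3 - 1) = -2/13*(-4) = 8/13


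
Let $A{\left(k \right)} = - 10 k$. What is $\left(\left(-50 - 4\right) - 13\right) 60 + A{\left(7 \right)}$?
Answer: $-4090$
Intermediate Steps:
$\left(\left(-50 - 4\right) - 13\right) 60 + A{\left(7 \right)} = \left(\left(-50 - 4\right) - 13\right) 60 - 70 = \left(-54 - 13\right) 60 - 70 = \left(-67\right) 60 - 70 = -4020 - 70 = -4090$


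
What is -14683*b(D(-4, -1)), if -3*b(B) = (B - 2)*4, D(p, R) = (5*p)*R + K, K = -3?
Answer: 293660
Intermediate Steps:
D(p, R) = -3 + 5*R*p (D(p, R) = (5*p)*R - 3 = 5*R*p - 3 = -3 + 5*R*p)
b(B) = 8/3 - 4*B/3 (b(B) = -(B - 2)*4/3 = -(-2 + B)*4/3 = -(-8 + 4*B)/3 = 8/3 - 4*B/3)
-14683*b(D(-4, -1)) = -14683*(8/3 - 4*(-3 + 5*(-1)*(-4))/3) = -14683*(8/3 - 4*(-3 + 20)/3) = -14683*(8/3 - 4/3*17) = -14683*(8/3 - 68/3) = -14683*(-20) = 293660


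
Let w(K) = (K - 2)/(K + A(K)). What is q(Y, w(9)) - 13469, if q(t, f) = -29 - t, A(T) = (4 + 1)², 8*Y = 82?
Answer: -54033/4 ≈ -13508.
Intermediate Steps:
Y = 41/4 (Y = (⅛)*82 = 41/4 ≈ 10.250)
A(T) = 25 (A(T) = 5² = 25)
w(K) = (-2 + K)/(25 + K) (w(K) = (K - 2)/(K + 25) = (-2 + K)/(25 + K))
q(Y, w(9)) - 13469 = (-29 - 1*41/4) - 13469 = (-29 - 41/4) - 13469 = -157/4 - 13469 = -54033/4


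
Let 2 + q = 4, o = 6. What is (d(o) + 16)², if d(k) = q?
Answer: 324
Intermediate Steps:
q = 2 (q = -2 + 4 = 2)
d(k) = 2
(d(o) + 16)² = (2 + 16)² = 18² = 324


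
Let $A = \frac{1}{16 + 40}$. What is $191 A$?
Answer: $\frac{191}{56} \approx 3.4107$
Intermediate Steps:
$A = \frac{1}{56} \approx 0.017857$
$191 A = 191 \cdot \frac{1}{56} = \frac{191}{56}$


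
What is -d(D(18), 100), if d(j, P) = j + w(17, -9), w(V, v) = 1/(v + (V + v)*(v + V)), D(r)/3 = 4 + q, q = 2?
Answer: -991/55 ≈ -18.018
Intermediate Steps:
D(r) = 18 (D(r) = 3*(4 + 2) = 3*6 = 18)
w(V, v) = 1/(v + (V + v)²) (w(V, v) = 1/(v + (V + v)*(V + v)) = 1/(v + (V + v)²))
d(j, P) = 1/55 + j (d(j, P) = j + 1/(-9 + (17 - 9)²) = j + 1/(-9 + 8²) = j + 1/(-9 + 64) = j + 1/55 = 1/55 + j)
-d(D(18), 100) = -(1/55 + 18) = -1*991/55 = -991/55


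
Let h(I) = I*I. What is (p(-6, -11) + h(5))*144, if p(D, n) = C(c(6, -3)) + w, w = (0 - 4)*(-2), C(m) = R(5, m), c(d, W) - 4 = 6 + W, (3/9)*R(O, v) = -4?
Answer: 3024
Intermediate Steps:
R(O, v) = -12 (R(O, v) = 3*(-4) = -12)
c(d, W) = 10 + W (c(d, W) = 4 + (6 + W) = 10 + W)
C(m) = -12
h(I) = I²
w = 8 (w = -4*(-2) = 8)
p(D, n) = -4 (p(D, n) = -12 + 8 = -4)
(p(-6, -11) + h(5))*144 = (-4 + 5²)*144 = (-4 + 25)*144 = 21*144 = 3024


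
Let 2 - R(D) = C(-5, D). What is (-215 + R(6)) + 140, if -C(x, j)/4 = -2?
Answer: -81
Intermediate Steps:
C(x, j) = 8 (C(x, j) = -4*(-2) = 8)
R(D) = -6 (R(D) = 2 - 1*8 = 2 - 8 = -6)
(-215 + R(6)) + 140 = (-215 - 6) + 140 = -221 + 140 = -81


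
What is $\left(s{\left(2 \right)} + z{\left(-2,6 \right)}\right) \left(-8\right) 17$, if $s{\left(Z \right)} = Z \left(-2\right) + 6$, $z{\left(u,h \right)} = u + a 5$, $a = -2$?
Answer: $1360$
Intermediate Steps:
$z{\left(u,h \right)} = -10 + u$ ($z{\left(u,h \right)} = u - 10 = -10 + u$)
$s{\left(Z \right)} = 6 - 2 Z$ ($s{\left(Z \right)} = - 2 Z + 6 = 6 - 2 Z$)
$\left(s{\left(2 \right)} + z{\left(-2,6 \right)}\right) \left(-8\right) 17 = \left(\left(6 - 4\right) - 12\right) \left(-8\right) 17 = \left(2 - 12\right) \left(-8\right) 17 = \left(-10\right) \left(-8\right) 17 = 80 \cdot 17 = 1360$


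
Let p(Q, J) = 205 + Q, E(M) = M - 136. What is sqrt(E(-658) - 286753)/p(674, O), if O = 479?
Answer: I*sqrt(287547)/879 ≈ 0.61005*I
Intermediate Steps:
E(M) = -136 + M
sqrt(E(-658) - 286753)/p(674, O) = sqrt((-136 - 658) - 286753)/(205 + 674) = sqrt(-794 - 286753)/879 = sqrt(-287547)*(1/879) = (I*sqrt(287547))*(1/879) = I*sqrt(287547)/879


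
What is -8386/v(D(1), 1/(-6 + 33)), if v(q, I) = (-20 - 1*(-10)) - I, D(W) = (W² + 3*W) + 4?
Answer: 226422/271 ≈ 835.51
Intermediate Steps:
D(W) = 4 + W² + 3*W
v(q, I) = -10 - I (v(q, I) = (-20 + 10) - I = -10 - I)
-8386/v(D(1), 1/(-6 + 33)) = -8386/(-10 - 1/(-6 + 33)) = -8386/(-10 - 1/27) = -8386/(-271/27) = -8386*(-27/271) = 226422/271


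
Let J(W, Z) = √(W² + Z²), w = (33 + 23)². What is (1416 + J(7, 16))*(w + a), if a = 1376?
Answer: 6388992 + 4512*√305 ≈ 6.4678e+6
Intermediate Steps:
w = 3136 (w = 56² = 3136)
(1416 + J(7, 16))*(w + a) = (1416 + √(7² + 16²))*(3136 + 1376) = (1416 + √(49 + 256))*4512 = (1416 + √305)*4512 = 6388992 + 4512*√305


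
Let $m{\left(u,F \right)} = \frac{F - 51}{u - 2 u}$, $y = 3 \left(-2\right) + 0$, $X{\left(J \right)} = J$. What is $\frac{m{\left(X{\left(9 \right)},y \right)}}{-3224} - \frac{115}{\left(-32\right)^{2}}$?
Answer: $- \frac{141467}{1238016} \approx -0.11427$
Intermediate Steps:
$y = -6$ ($y = -6 + 0 = -6$)
$m{\left(u,F \right)} = - \frac{-51 + F}{u}$ ($m{\left(u,F \right)} = \frac{-51 + F}{\left(-1\right) u} = \left(-51 + F\right) \left(- \frac{1}{u}\right) = - \frac{-51 + F}{u}$)
$\frac{m{\left(X{\left(9 \right)},y \right)}}{-3224} - \frac{115}{\left(-32\right)^{2}} = \frac{\frac{1}{9} \left(51 - -6\right)}{-3224} - \frac{115}{\left(-32\right)^{2}} = \frac{51 + 6}{9} \left(- \frac{1}{3224}\right) - \frac{115}{1024} = \frac{1}{9} \cdot 57 \left(- \frac{1}{3224}\right) - \frac{115}{1024} = \frac{19}{3} \left(- \frac{1}{3224}\right) - \frac{115}{1024} = - \frac{19}{9672} - \frac{115}{1024} = - \frac{141467}{1238016}$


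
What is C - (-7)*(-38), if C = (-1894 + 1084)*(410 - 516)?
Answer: 85594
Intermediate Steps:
C = 85860 (C = -810*(-106) = 85860)
C - (-7)*(-38) = 85860 - (-7)*(-38) = 85860 - 1*266 = 85860 - 266 = 85594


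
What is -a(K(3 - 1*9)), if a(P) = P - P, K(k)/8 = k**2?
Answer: 0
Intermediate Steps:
K(k) = 8*k**2
a(P) = 0
-a(K(3 - 1*9)) = -1*0 = 0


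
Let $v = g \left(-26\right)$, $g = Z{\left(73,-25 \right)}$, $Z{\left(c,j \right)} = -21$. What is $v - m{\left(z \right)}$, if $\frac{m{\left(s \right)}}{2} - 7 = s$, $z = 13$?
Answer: $506$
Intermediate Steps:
$m{\left(s \right)} = 14 + 2 s$
$g = -21$
$v = 546$ ($v = \left(-21\right) \left(-26\right) = 546$)
$v - m{\left(z \right)} = 546 - \left(14 + 2 \cdot 13\right) = 546 - \left(14 + 26\right) = 546 - 40 = 506$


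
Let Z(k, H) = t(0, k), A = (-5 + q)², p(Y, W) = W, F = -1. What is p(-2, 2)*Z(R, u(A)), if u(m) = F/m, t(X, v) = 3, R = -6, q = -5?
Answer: 6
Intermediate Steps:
A = 100 (A = (-5 - 5)² = (-10)² = 100)
u(m) = -1/m
Z(k, H) = 3
p(-2, 2)*Z(R, u(A)) = 2*3 = 6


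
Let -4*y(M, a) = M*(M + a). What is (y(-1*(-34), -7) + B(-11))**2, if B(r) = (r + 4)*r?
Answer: 93025/4 ≈ 23256.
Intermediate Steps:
B(r) = r*(4 + r) (B(r) = (4 + r)*r = r*(4 + r))
y(M, a) = -M*(M + a)/4
(y(-1*(-34), -7) + B(-11))**2 = (-(-1*(-34))*(-1*(-34) - 7)/4 - 11*(4 - 11))**2 = (-1/4*34*(34 - 7) - 11*(-7))**2 = (-1/4*34*27 + 77)**2 = (-459/2 + 77)**2 = (-305/2)**2 = 93025/4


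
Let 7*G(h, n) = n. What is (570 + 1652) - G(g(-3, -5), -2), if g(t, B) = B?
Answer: 15556/7 ≈ 2222.3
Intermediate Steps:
G(h, n) = n/7
(570 + 1652) - G(g(-3, -5), -2) = (570 + 1652) - (-2)/7 = 2222 - 1*(-2/7) = 2222 + 2/7 = 15556/7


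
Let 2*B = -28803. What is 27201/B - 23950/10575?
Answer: -16868440/4061223 ≈ -4.1535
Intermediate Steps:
B = -28803/2 (B = (1/2)*(-28803) = -28803/2 ≈ -14402.)
27201/B - 23950/10575 = 27201/(-28803/2) - 23950/10575 = 27201*(-2/28803) - 23950*1/10575 = -18134/9601 - 958/423 = -16868440/4061223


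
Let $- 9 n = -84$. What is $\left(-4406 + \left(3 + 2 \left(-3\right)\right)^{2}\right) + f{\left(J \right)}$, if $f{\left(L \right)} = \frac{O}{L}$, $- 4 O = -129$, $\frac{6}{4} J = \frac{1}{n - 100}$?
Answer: $-8783$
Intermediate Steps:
$n = \frac{28}{3}$ ($n = \left(- \frac{1}{9}\right) \left(-84\right) = \frac{28}{3} \approx 9.3333$)
$J = - \frac{1}{136}$ ($J = \frac{2}{3 \left(\frac{28}{3} - 100\right)} = \frac{2}{3 \left(- \frac{272}{3}\right)} = \frac{2}{3} \left(- \frac{3}{272}\right) = - \frac{1}{136} \approx -0.0073529$)
$O = \frac{129}{4}$ ($O = \left(- \frac{1}{4}\right) \left(-129\right) = \frac{129}{4} \approx 32.25$)
$f{\left(L \right)} = \frac{129}{4 L}$
$\left(-4406 + \left(3 + 2 \left(-3\right)\right)^{2}\right) + f{\left(J \right)} = \left(-4406 + \left(3 + 2 \left(-3\right)\right)^{2}\right) + \frac{129}{4 \left(- \frac{1}{136}\right)} = \left(-4406 + \left(3 - 6\right)^{2}\right) + \frac{129}{4} \left(-136\right) = \left(-4406 + \left(-3\right)^{2}\right) - 4386 = \left(-4406 + 9\right) - 4386 = -4397 - 4386 = -8783$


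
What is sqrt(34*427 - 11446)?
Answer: 32*sqrt(3) ≈ 55.426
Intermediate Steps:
sqrt(34*427 - 11446) = sqrt(14518 - 11446) = sqrt(3072) = 32*sqrt(3)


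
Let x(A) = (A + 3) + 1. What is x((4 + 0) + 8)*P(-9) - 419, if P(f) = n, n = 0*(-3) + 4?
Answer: -355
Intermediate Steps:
n = 4 (n = 0 + 4 = 4)
x(A) = 4 + A (x(A) = (3 + A) + 1 = 4 + A)
P(f) = 4
x((4 + 0) + 8)*P(-9) - 419 = (4 + ((4 + 0) + 8))*4 - 419 = (4 + (4 + 8))*4 - 419 = (4 + 12)*4 - 419 = 16*4 - 419 = 64 - 419 = -355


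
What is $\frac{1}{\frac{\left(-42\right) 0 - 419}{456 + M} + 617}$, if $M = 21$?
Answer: $\frac{477}{293890} \approx 0.0016231$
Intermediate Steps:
$\frac{1}{\frac{\left(-42\right) 0 - 419}{456 + M} + 617} = \frac{1}{\frac{\left(-42\right) 0 - 419}{456 + 21} + 617} = \frac{1}{\frac{0 - 419}{477} + 617} = \frac{1}{\left(-419\right) \frac{1}{477} + 617} = \frac{1}{- \frac{419}{477} + 617} = \frac{1}{\frac{293890}{477}} = \frac{477}{293890}$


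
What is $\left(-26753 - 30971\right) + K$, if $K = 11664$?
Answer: $-46060$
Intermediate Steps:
$\left(-26753 - 30971\right) + K = \left(-26753 - 30971\right) + 11664 = -57724 + 11664 = -46060$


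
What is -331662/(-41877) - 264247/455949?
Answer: 1730309699/235725633 ≈ 7.3404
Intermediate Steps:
-331662/(-41877) - 264247/455949 = -331662*(-1/41877) - 264247*1/455949 = 110554/13959 - 264247/455949 = 1730309699/235725633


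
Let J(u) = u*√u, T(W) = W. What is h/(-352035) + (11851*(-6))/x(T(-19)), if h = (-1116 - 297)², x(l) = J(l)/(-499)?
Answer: -221841/39115 + 35481894*I*√19/361 ≈ -5.6715 + 4.2843e+5*I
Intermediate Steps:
J(u) = u^(3/2)
x(l) = -l^(3/2)/499 (x(l) = l^(3/2)/(-499) = l^(3/2)*(-1/499) = -l^(3/2)/499)
h = 1996569 (h = (-1413)² = 1996569)
h/(-352035) + (11851*(-6))/x(T(-19)) = 1996569/(-352035) + (11851*(-6))/((-(-19)*I*√19/499)) = 1996569*(-1/352035) - 71106*(-499*I*√19/361) = -221841/39115 - 71106*(-499*I*√19/361) = -221841/39115 - (-35481894)*I*√19/361 = -221841/39115 + 35481894*I*√19/361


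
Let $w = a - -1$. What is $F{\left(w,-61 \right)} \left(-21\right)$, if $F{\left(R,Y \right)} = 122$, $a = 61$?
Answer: $-2562$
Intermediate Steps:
$w = 62$ ($w = 61 - -1 = 61 + 1 = 62$)
$F{\left(w,-61 \right)} \left(-21\right) = 122 \left(-21\right) = -2562$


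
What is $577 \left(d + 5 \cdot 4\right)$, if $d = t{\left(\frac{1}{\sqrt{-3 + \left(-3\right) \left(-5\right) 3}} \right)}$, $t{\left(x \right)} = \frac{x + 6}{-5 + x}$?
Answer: $\frac{11377863}{1049} - \frac{6347 \sqrt{42}}{1049} \approx 10807.0$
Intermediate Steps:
$t{\left(x \right)} = \frac{6 + x}{-5 + x}$
$d = \frac{6 + \frac{\sqrt{42}}{42}}{-5 + \frac{\sqrt{42}}{42}}$ ($d = \frac{6 + \frac{1}{\sqrt{-3 + \left(-3\right) \left(-5\right) 3}}}{-5 + \frac{1}{\sqrt{-3 + \left(-3\right) \left(-5\right) 3}}} = \frac{6 + \frac{1}{\sqrt{-3 + 15 \cdot 3}}}{-5 + \frac{1}{\sqrt{-3 + 15 \cdot 3}}} = \frac{6 + \frac{1}{\sqrt{-3 + 45}}}{-5 + \frac{1}{\sqrt{-3 + 45}}} = \frac{6 + \frac{1}{\sqrt{42}}}{-5 + \frac{1}{\sqrt{42}}} = \frac{6 + \frac{\sqrt{42}}{42}}{-5 + \frac{\sqrt{42}}{42}} \approx -1.2701$)
$577 \left(d + 5 \cdot 4\right) = 577 \left(\left(- \frac{1261}{1049} - \frac{11 \sqrt{42}}{1049}\right) + 5 \cdot 4\right) = 577 \left(\left(- \frac{1261}{1049} - \frac{11 \sqrt{42}}{1049}\right) + 20\right) = 577 \left(\frac{19719}{1049} - \frac{11 \sqrt{42}}{1049}\right) = \frac{11377863}{1049} - \frac{6347 \sqrt{42}}{1049}$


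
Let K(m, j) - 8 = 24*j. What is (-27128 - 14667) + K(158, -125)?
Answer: -44787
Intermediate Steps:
K(m, j) = 8 + 24*j
(-27128 - 14667) + K(158, -125) = (-27128 - 14667) + (8 + 24*(-125)) = -41795 + (8 - 3000) = -41795 - 2992 = -44787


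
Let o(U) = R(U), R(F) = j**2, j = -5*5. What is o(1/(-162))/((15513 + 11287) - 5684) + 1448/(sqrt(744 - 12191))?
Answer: 625/21116 - 1448*I*sqrt(11447)/11447 ≈ 0.029598 - 13.534*I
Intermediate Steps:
j = -25
R(F) = 625 (R(F) = (-25)**2 = 625)
o(U) = 625
o(1/(-162))/((15513 + 11287) - 5684) + 1448/(sqrt(744 - 12191)) = 625/((15513 + 11287) - 5684) + 1448/(sqrt(744 - 12191)) = 625/(26800 - 5684) + 1448/(sqrt(-11447)) = 625/21116 + 1448/((I*sqrt(11447))) = 625*(1/21116) + 1448*(-I*sqrt(11447)/11447) = 625/21116 - 1448*I*sqrt(11447)/11447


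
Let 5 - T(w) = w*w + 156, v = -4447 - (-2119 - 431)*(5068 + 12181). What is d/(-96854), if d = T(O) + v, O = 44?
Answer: -21989208/48427 ≈ -454.07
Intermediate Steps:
v = 43980503 (v = -4447 - (-2550)*17249 = -4447 - 1*(-43984950) = -4447 + 43984950 = 43980503)
T(w) = -151 - w² (T(w) = 5 - (w*w + 156) = 5 - (w² + 156) = 5 - (156 + w²) = 5 + (-156 - w²) = -151 - w²)
d = 43978416 (d = (-151 - 1*44²) + 43980503 = (-151 - 1*1936) + 43980503 = (-151 - 1936) + 43980503 = -2087 + 43980503 = 43978416)
d/(-96854) = 43978416/(-96854) = 43978416*(-1/96854) = -21989208/48427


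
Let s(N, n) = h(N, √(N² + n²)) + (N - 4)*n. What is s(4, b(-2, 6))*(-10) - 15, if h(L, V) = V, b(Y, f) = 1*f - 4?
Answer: -15 - 20*√5 ≈ -59.721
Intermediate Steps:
b(Y, f) = -4 + f (b(Y, f) = f - 4 = -4 + f)
s(N, n) = √(N² + n²) + n*(-4 + N) (s(N, n) = √(N² + n²) + (N - 4)*n = √(N² + n²) + (-4 + N)*n = √(N² + n²) + n*(-4 + N))
s(4, b(-2, 6))*(-10) - 15 = (√(4² + (-4 + 6)²) - 4*(-4 + 6) + 4*(-4 + 6))*(-10) - 15 = (√(16 + 2²) - 4*2 + 4*2)*(-10) - 15 = (√(16 + 4) - 8 + 8)*(-10) - 15 = (√20 - 8 + 8)*(-10) - 15 = (2*√5 - 8 + 8)*(-10) - 15 = (2*√5)*(-10) - 15 = -20*√5 - 15 = -15 - 20*√5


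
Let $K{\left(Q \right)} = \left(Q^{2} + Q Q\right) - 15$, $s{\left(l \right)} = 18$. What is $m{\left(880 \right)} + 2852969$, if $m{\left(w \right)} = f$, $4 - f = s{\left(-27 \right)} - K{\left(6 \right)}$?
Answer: $2853012$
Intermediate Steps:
$K{\left(Q \right)} = -15 + 2 Q^{2}$ ($K{\left(Q \right)} = \left(Q^{2} + Q^{2}\right) - 15 = 2 Q^{2} - 15 = -15 + 2 Q^{2}$)
$f = 43$ ($f = 4 - \left(18 - \left(-15 + 2 \cdot 6^{2}\right)\right) = 4 - \left(18 - \left(-15 + 2 \cdot 36\right)\right) = 4 - \left(18 - \left(-15 + 72\right)\right) = 4 - \left(18 - 57\right) = 4 - -39 = 4 + 39 = 43$)
$m{\left(w \right)} = 43$
$m{\left(880 \right)} + 2852969 = 43 + 2852969 = 2853012$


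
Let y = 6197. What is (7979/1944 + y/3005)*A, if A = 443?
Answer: 15958571309/5841720 ≈ 2731.8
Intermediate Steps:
(7979/1944 + y/3005)*A = (7979/1944 + 6197/3005)*443 = (36023863/5841720)*443 = 15958571309/5841720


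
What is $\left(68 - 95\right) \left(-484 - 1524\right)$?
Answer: $54216$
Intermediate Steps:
$\left(68 - 95\right) \left(-484 - 1524\right) = \left(-27\right) \left(-2008\right) = 54216$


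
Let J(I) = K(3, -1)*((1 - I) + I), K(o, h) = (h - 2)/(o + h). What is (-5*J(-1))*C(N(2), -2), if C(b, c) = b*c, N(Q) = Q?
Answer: -30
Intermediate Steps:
K(o, h) = (-2 + h)/(h + o)
J(I) = -3/2 (J(I) = ((-2 - 1)/(-1 + 3))*((1 - I) + I) = (-3/2)*1 = ((½)*(-3))*1 = -3/2*1 = -3/2)
(-5*J(-1))*C(N(2), -2) = (-5*(-3/2))*(2*(-2)) = (15/2)*(-4) = -30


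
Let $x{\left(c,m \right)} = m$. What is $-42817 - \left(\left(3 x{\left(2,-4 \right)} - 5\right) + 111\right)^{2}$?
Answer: $-51653$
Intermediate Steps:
$-42817 - \left(\left(3 x{\left(2,-4 \right)} - 5\right) + 111\right)^{2} = -42817 - \left(\left(3 \left(-4\right) - 5\right) + 111\right)^{2} = -42817 - \left(\left(-12 - 5\right) + 111\right)^{2} = -42817 - \left(-17 + 111\right)^{2} = -42817 - 94^{2} = -42817 - 8836 = -51653$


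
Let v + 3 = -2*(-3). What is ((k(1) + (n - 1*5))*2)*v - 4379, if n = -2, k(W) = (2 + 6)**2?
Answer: -4037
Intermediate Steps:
k(W) = 64 (k(W) = 8**2 = 64)
v = 3 (v = -3 - 2*(-3) = -3 + 6 = 3)
((k(1) + (n - 1*5))*2)*v - 4379 = ((64 + (-2 - 1*5))*2)*3 - 4379 = ((64 + (-2 - 5))*2)*3 - 4379 = ((64 - 7)*2)*3 - 4379 = (57*2)*3 - 4379 = 114*3 - 4379 = 342 - 4379 = -4037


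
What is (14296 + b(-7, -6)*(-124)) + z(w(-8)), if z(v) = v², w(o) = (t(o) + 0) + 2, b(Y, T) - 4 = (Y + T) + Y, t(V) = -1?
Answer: 16281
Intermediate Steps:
b(Y, T) = 4 + T + 2*Y (b(Y, T) = 4 + ((Y + T) + Y) = 4 + ((T + Y) + Y) = 4 + (T + 2*Y) = 4 + T + 2*Y)
w(o) = 1 (w(o) = (-1 + 0) + 2 = -1 + 2 = 1)
(14296 + b(-7, -6)*(-124)) + z(w(-8)) = (14296 + (4 - 6 + 2*(-7))*(-124)) + 1² = (14296 + (4 - 6 - 14)*(-124)) + 1 = (14296 - 16*(-124)) + 1 = (14296 + 1984) + 1 = 16280 + 1 = 16281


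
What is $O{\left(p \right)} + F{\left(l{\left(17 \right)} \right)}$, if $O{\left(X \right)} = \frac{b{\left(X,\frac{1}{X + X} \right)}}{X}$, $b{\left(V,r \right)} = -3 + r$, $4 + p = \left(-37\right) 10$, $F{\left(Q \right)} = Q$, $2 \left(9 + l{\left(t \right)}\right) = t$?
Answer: $- \frac{137631}{279752} \approx -0.49197$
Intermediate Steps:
$l{\left(t \right)} = -9 + \frac{t}{2}$
$p = -374$ ($p = -4 - 370 = -374$)
$O{\left(X \right)} = \frac{-3 + \frac{1}{2 X}}{X}$ ($O{\left(X \right)} = \frac{-3 + \frac{1}{X + X}}{X} = \frac{-3 + \frac{1}{2 X}}{X}$)
$O{\left(p \right)} + F{\left(l{\left(17 \right)} \right)} = \frac{1 - -2244}{2 \cdot 139876} + \left(-9 + \frac{1}{2} \cdot 17\right) = \frac{1}{2} \cdot \frac{1}{139876} \left(1 + 2244\right) + \left(-9 + \frac{17}{2}\right) = \frac{1}{2} \cdot \frac{1}{139876} \cdot 2245 - \frac{1}{2} = \frac{2245}{279752} - \frac{1}{2} = - \frac{137631}{279752}$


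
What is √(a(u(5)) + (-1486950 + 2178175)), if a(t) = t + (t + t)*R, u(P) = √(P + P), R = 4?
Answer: √(691225 + 9*√10) ≈ 831.42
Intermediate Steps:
u(P) = √2*√P (u(P) = √(2*P) = √2*√P)
a(t) = 9*t (a(t) = t + (t + t)*4 = t + (2*t)*4 = t + 8*t = 9*t)
√(a(u(5)) + (-1486950 + 2178175)) = √(9*(√2*√5) + (-1486950 + 2178175)) = √(9*√10 + 691225) = √(691225 + 9*√10)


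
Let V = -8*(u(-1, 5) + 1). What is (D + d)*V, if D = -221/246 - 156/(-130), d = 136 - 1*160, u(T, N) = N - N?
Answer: 116596/615 ≈ 189.59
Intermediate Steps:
u(T, N) = 0
V = -8 (V = -8*(0 + 1) = -8*1 = -8)
d = -24 (d = 136 - 160 = -24)
D = 371/1230 (D = -221*1/246 - 156*(-1/130) = -221/246 + 6/5 = 371/1230 ≈ 0.30163)
(D + d)*V = (371/1230 - 24)*(-8) = -29149/1230*(-8) = 116596/615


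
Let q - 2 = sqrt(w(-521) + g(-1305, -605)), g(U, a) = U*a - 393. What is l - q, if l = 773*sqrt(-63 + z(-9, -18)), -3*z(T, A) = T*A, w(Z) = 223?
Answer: -2 - sqrt(789355) + 2319*I*sqrt(13) ≈ -890.46 + 8361.3*I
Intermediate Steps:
g(U, a) = -393 + U*a
z(T, A) = -A*T/3 (z(T, A) = -T*A/3 = -A*T/3)
l = 2319*I*sqrt(13) (l = 773*sqrt(-63 - 1/3*(-18)*(-9)) = 773*sqrt(-63 - 54) = 773*sqrt(-117) = 773*(3*I*sqrt(13)) = 2319*I*sqrt(13) ≈ 8361.3*I)
q = 2 + sqrt(789355) (q = 2 + sqrt(223 + (-393 - 1305*(-605))) = 2 + sqrt(223 + (-393 + 789525)) = 2 + sqrt(223 + 789132) = 2 + sqrt(789355) ≈ 890.46)
l - q = 2319*I*sqrt(13) - (2 + sqrt(789355)) = 2319*I*sqrt(13) + (-2 - sqrt(789355)) = -2 - sqrt(789355) + 2319*I*sqrt(13)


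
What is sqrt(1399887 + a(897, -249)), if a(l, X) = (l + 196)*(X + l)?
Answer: 3*sqrt(234239) ≈ 1451.9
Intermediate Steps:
a(l, X) = (196 + l)*(X + l)
sqrt(1399887 + a(897, -249)) = sqrt(1399887 + (897**2 + 196*(-249) + 196*897 - 249*897)) = sqrt(1399887 + (804609 - 48804 + 175812 - 223353)) = sqrt(1399887 + 708264) = sqrt(2108151) = 3*sqrt(234239)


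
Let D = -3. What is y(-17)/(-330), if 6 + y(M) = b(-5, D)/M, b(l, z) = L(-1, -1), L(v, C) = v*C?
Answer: 103/5610 ≈ 0.018360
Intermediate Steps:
L(v, C) = C*v
b(l, z) = 1 (b(l, z) = -1*(-1) = 1)
y(M) = -6 + 1/M
y(-17)/(-330) = (-6 + 1/(-17))/(-330) = (-6 - 1/17)*(-1/330) = -103/17*(-1/330) = 103/5610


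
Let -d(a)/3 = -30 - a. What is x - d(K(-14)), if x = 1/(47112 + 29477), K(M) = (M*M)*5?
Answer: -232064669/76589 ≈ -3030.0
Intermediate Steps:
K(M) = 5*M² (K(M) = M²*5 = 5*M²)
d(a) = 90 + 3*a (d(a) = -3*(-30 - a) = 90 + 3*a)
x = 1/76589 ≈ 1.3057e-5
x - d(K(-14)) = 1/76589 - (90 + 3*(5*(-14)²)) = 1/76589 - (90 + 3*(5*196)) = 1/76589 - (90 + 3*980) = 1/76589 - (90 + 2940) = 1/76589 - 1*3030 = 1/76589 - 3030 = -232064669/76589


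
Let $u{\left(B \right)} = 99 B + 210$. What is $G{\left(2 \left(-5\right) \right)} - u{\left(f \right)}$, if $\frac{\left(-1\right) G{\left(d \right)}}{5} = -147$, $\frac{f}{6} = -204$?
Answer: $121701$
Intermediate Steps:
$f = -1224$ ($f = 6 \left(-204\right) = -1224$)
$u{\left(B \right)} = 210 + 99 B$
$G{\left(d \right)} = 735$ ($G{\left(d \right)} = \left(-5\right) \left(-147\right) = 735$)
$G{\left(2 \left(-5\right) \right)} - u{\left(f \right)} = 735 - \left(210 + 99 \left(-1224\right)\right) = 735 - \left(210 - 121176\right) = 735 - -120966 = 735 + 120966 = 121701$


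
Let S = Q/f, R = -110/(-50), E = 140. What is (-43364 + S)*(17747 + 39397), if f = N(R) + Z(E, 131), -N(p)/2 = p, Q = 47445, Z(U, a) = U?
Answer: -277753812108/113 ≈ -2.4580e+9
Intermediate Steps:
R = 11/5 (R = -110*(-1/50) = 11/5 ≈ 2.2000)
N(p) = -2*p
f = 678/5 (f = -2*11/5 + 140 = -22/5 + 140 = 678/5 ≈ 135.60)
S = 79075/226 (S = 47445/(678/5) = 47445*(5/678) = 79075/226 ≈ 349.89)
(-43364 + S)*(17747 + 39397) = (-43364 + 79075/226)*(17747 + 39397) = -9721189/226*57144 = -277753812108/113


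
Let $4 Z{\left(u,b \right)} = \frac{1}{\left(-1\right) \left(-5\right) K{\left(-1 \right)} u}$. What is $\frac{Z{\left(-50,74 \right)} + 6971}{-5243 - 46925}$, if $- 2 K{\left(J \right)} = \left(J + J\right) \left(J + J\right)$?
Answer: $- \frac{13942001}{104336000} \approx -0.13363$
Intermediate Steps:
$K{\left(J \right)} = - 2 J^{2}$ ($K{\left(J \right)} = - \frac{\left(J + J\right) \left(J + J\right)}{2} = - \frac{2 J 2 J}{2} = - \frac{4 J^{2}}{2} = - 2 J^{2}$)
$Z{\left(u,b \right)} = - \frac{1}{40 u}$ ($Z{\left(u,b \right)} = \frac{1}{4 \left(-1\right) \left(-5\right) \left(- 2 \left(-1\right)^{2}\right) u} = \frac{1}{4 \cdot 5 \left(\left(-2\right) 1\right) u} = \frac{1}{4 \cdot 5 \left(-2\right) u} = \frac{1}{4 \left(- 10 u\right)} = \frac{\left(- \frac{1}{10}\right) \frac{1}{u}}{4} = - \frac{1}{40 u}$)
$\frac{Z{\left(-50,74 \right)} + 6971}{-5243 - 46925} = \frac{- \frac{1}{40 \left(-50\right)} + 6971}{-5243 - 46925} = \frac{\left(- \frac{1}{40}\right) \left(- \frac{1}{50}\right) + 6971}{-52168} = \left(\frac{1}{2000} + 6971\right) \left(- \frac{1}{52168}\right) = \frac{13942001}{2000} \left(- \frac{1}{52168}\right) = - \frac{13942001}{104336000}$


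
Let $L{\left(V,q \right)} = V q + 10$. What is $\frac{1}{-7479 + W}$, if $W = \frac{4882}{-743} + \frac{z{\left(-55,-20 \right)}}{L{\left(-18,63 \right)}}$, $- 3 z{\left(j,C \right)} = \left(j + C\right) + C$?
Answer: $- \frac{2505396}{18754389373} \approx -0.00013359$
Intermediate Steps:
$L{\left(V,q \right)} = 10 + V q$
$z{\left(j,C \right)} = - \frac{2 C}{3} - \frac{j}{3}$ ($z{\left(j,C \right)} = - \frac{\left(j + C\right) + C}{3} = - \frac{\left(C + j\right) + C}{3} = - \frac{j + 2 C}{3} = - \frac{2 C}{3} - \frac{j}{3}$)
$W = - \frac{16532689}{2505396}$ ($W = \frac{4882}{-743} + \frac{\left(- \frac{2}{3}\right) \left(-20\right) - - \frac{55}{3}}{10 - 1134} = 4882 \left(- \frac{1}{743}\right) + \frac{\frac{40}{3} + \frac{55}{3}}{10 - 1134} = - \frac{4882}{743} + \frac{95}{3 \left(-1124\right)} = - \frac{4882}{743} + \frac{95}{3} \left(- \frac{1}{1124}\right) = - \frac{4882}{743} - \frac{95}{3372} = - \frac{16532689}{2505396} \approx -6.5988$)
$\frac{1}{-7479 + W} = \frac{1}{-7479 - \frac{16532689}{2505396}} = \frac{1}{- \frac{18754389373}{2505396}} = - \frac{2505396}{18754389373}$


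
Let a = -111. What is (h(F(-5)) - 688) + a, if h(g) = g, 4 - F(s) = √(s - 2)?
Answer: -795 - I*√7 ≈ -795.0 - 2.6458*I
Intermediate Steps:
F(s) = 4 - √(-2 + s) (F(s) = 4 - √(s - 2) = 4 - √(-2 + s))
(h(F(-5)) - 688) + a = ((4 - √(-2 - 5)) - 688) - 111 = ((4 - √(-7)) - 688) - 111 = ((4 - I*√7) - 688) - 111 = (-684 - I*√7) - 111 = -795 - I*√7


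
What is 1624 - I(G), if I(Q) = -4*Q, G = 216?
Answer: 2488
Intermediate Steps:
1624 - I(G) = 1624 - (-4)*216 = 1624 - 1*(-864) = 1624 + 864 = 2488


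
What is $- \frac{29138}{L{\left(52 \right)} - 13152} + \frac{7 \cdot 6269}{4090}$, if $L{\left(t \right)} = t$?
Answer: $\frac{17351043}{1339475} \approx 12.954$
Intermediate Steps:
$- \frac{29138}{L{\left(52 \right)} - 13152} + \frac{7 \cdot 6269}{4090} = - \frac{29138}{52 - 13152} + \frac{7 \cdot 6269}{4090} = - \frac{29138}{52 - 13152} + 43883 \cdot \frac{1}{4090} = - \frac{29138}{-13100} + \frac{43883}{4090} = \left(-29138\right) \left(- \frac{1}{13100}\right) + \frac{43883}{4090} = \frac{14569}{6550} + \frac{43883}{4090} = \frac{17351043}{1339475}$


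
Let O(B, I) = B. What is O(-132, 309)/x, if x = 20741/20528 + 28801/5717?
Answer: -5163777344/236601075 ≈ -21.825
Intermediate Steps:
x = 709803225/117358576 (x = 20741*(1/20528) + 28801*(1/5717) = 20741/20528 + 28801/5717 = 709803225/117358576 ≈ 6.0482)
O(-132, 309)/x = -132/709803225/117358576 = -132*117358576/709803225 = -5163777344/236601075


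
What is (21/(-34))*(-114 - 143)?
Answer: 5397/34 ≈ 158.74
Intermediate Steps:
(21/(-34))*(-114 - 143) = (21*(-1/34))*(-257) = -21/34*(-257) = 5397/34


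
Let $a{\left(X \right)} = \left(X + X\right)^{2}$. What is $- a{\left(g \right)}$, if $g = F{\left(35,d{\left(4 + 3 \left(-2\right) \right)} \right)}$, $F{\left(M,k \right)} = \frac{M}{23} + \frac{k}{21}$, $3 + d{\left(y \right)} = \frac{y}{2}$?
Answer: $- \frac{1653796}{233289} \approx -7.089$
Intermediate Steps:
$d{\left(y \right)} = -3 + \frac{y}{2}$
$F{\left(M,k \right)} = \frac{k}{21} + \frac{M}{23}$ ($F{\left(M,k \right)} = M \frac{1}{23} + k \frac{1}{21} = \frac{M}{23} + \frac{k}{21} = \frac{k}{21} + \frac{M}{23}$)
$g = \frac{643}{483}$ ($g = \frac{-3 + \frac{4 + 3 \left(-2\right)}{2}}{21} + \frac{1}{23} \cdot 35 = \frac{-3 + \frac{4 - 6}{2}}{21} + \frac{35}{23} = \frac{-3 + \frac{1}{2} \left(-2\right)}{21} + \frac{35}{23} = \frac{-3 - 1}{21} + \frac{35}{23} = \frac{1}{21} \left(-4\right) + \frac{35}{23} = - \frac{4}{21} + \frac{35}{23} = \frac{643}{483} \approx 1.3313$)
$a{\left(X \right)} = 4 X^{2}$ ($a{\left(X \right)} = \left(2 X\right)^{2} = 4 X^{2}$)
$- a{\left(g \right)} = - 4 \left(\frac{643}{483}\right)^{2} = - \frac{4 \cdot 413449}{233289} = \left(-1\right) \frac{1653796}{233289} = - \frac{1653796}{233289}$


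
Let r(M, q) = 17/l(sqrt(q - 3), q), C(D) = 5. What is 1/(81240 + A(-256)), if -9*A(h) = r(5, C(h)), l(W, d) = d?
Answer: 45/3655783 ≈ 1.2309e-5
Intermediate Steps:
r(M, q) = 17/q
A(h) = -17/45 (A(h) = -17/(9*5) = -1/9*17/5 = -17/45)
1/(81240 + A(-256)) = 1/(81240 - 17/45) = 1/(3655783/45) = 45/3655783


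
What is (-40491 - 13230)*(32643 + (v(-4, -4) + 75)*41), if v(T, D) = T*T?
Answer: -1954047654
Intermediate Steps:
v(T, D) = T**2
(-40491 - 13230)*(32643 + (v(-4, -4) + 75)*41) = (-40491 - 13230)*(32643 + ((-4)**2 + 75)*41) = -53721*(32643 + (16 + 75)*41) = -53721*(32643 + 91*41) = -53721*(32643 + 3731) = -53721*36374 = -1954047654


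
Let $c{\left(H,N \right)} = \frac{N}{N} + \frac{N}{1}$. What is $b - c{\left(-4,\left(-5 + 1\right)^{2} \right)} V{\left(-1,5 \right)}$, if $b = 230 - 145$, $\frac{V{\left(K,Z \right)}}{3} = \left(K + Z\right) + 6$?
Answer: $-425$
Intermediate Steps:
$c{\left(H,N \right)} = 1 + N$ ($c{\left(H,N \right)} = 1 + N 1 = 1 + N$)
$V{\left(K,Z \right)} = 18 + 3 K + 3 Z$ ($V{\left(K,Z \right)} = 3 \left(\left(K + Z\right) + 6\right) = 3 \left(6 + K + Z\right) = 18 + 3 K + 3 Z$)
$b = 85$
$b - c{\left(-4,\left(-5 + 1\right)^{2} \right)} V{\left(-1,5 \right)} = 85 - \left(1 + \left(-5 + 1\right)^{2}\right) \left(18 + 3 \left(-1\right) + 3 \cdot 5\right) = 85 - \left(1 + \left(-4\right)^{2}\right) \left(18 - 3 + 15\right) = 85 - \left(1 + 16\right) 30 = 85 - 17 \cdot 30 = 85 - 510 = -425$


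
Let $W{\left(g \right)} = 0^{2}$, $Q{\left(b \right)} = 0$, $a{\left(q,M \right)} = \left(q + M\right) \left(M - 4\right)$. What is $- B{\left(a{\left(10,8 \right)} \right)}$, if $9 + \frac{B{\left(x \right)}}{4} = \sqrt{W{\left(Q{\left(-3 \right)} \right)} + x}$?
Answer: $36 - 24 \sqrt{2} \approx 2.0589$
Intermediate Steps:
$a{\left(q,M \right)} = \left(-4 + M\right) \left(M + q\right)$ ($a{\left(q,M \right)} = \left(M + q\right) \left(-4 + M\right) = \left(-4 + M\right) \left(M + q\right)$)
$W{\left(g \right)} = 0$
$B{\left(x \right)} = -36 + 4 \sqrt{x}$ ($B{\left(x \right)} = -36 + 4 \sqrt{0 + x} = -36 + 4 \sqrt{x}$)
$- B{\left(a{\left(10,8 \right)} \right)} = - (-36 + 4 \sqrt{8^{2} - 32 - 40 + 8 \cdot 10}) = - (-36 + 4 \sqrt{64 - 32 - 40 + 80}) = - (-36 + 4 \sqrt{72}) = - (-36 + 4 \cdot 6 \sqrt{2}) = - (-36 + 24 \sqrt{2}) = 36 - 24 \sqrt{2}$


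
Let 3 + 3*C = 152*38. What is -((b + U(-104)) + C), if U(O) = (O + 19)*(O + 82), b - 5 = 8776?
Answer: -37726/3 ≈ -12575.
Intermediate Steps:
b = 8781 (b = 5 + 8776 = 8781)
U(O) = (19 + O)*(82 + O)
C = 5773/3 (C = -1 + (152*38)/3 = -1 + (⅓)*5776 = -1 + 5776/3 = 5773/3 ≈ 1924.3)
-((b + U(-104)) + C) = -((8781 + (1558 + (-104)² + 101*(-104))) + 5773/3) = -((8781 + (1558 + 10816 - 10504)) + 5773/3) = -((8781 + 1870) + 5773/3) = -(10651 + 5773/3) = -1*37726/3 = -37726/3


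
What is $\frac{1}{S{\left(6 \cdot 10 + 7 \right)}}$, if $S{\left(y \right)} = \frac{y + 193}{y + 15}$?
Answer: $\frac{41}{130} \approx 0.31538$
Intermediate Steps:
$S{\left(y \right)} = \frac{193 + y}{15 + y}$
$\frac{1}{S{\left(6 \cdot 10 + 7 \right)}} = \frac{1}{\frac{1}{15 + \left(6 \cdot 10 + 7\right)} \left(193 + \left(6 \cdot 10 + 7\right)\right)} = \frac{1}{\frac{1}{15 + \left(60 + 7\right)} \left(193 + \left(60 + 7\right)\right)} = \frac{1}{\frac{1}{15 + 67} \left(193 + 67\right)} = \frac{1}{\frac{1}{82} \cdot 260} = \frac{1}{\frac{130}{41}} = \frac{41}{130}$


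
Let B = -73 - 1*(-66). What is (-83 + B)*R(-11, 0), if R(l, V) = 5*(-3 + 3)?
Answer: 0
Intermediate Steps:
B = -7 (B = -73 + 66 = -7)
R(l, V) = 0 (R(l, V) = 5*0 = 0)
(-83 + B)*R(-11, 0) = (-83 - 7)*0 = -90*0 = 0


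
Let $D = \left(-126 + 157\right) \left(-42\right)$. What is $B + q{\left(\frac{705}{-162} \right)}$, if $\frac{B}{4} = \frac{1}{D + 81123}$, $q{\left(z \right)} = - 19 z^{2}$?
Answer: $- \frac{9306018679}{25862004} \approx -359.83$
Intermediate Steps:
$D = -1302$ ($D = 31 \left(-42\right) = -1302$)
$B = \frac{4}{79821}$ ($B = \frac{4}{-1302 + 81123} = \frac{4}{79821} \approx 5.0112 \cdot 10^{-5}$)
$B + q{\left(\frac{705}{-162} \right)} = \frac{4}{79821} - 19 \left(\frac{705}{-162}\right)^{2} = \frac{4}{79821} - 19 \left(705 \left(- \frac{1}{162}\right)\right)^{2} = \frac{4}{79821} - 19 \left(- \frac{235}{54}\right)^{2} = \frac{4}{79821} - \frac{1049275}{2916} = - \frac{9306018679}{25862004}$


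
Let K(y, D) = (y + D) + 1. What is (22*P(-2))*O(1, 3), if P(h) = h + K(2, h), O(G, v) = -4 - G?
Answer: 110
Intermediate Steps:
K(y, D) = 1 + D + y (K(y, D) = (D + y) + 1 = 1 + D + y)
P(h) = 3 + 2*h (P(h) = h + (1 + h + 2) = h + (3 + h) = 3 + 2*h)
(22*P(-2))*O(1, 3) = (22*(3 + 2*(-2)))*(-4 - 1*1) = (22*(3 - 4))*(-4 - 1) = (22*(-1))*(-5) = -22*(-5) = 110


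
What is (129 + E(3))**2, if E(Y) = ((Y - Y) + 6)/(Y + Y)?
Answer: 16900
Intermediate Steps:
E(Y) = 3/Y (E(Y) = (0 + 6)/((2*Y)) = 6*(1/(2*Y)) = 3/Y)
(129 + E(3))**2 = (129 + 3/3)**2 = (129 + 3*(1/3))**2 = (129 + 1)**2 = 130**2 = 16900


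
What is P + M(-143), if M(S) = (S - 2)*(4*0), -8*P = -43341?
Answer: 43341/8 ≈ 5417.6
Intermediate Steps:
P = 43341/8 (P = -⅛*(-43341) = 43341/8 ≈ 5417.6)
M(S) = 0 (M(S) = (-2 + S)*0 = 0)
P + M(-143) = 43341/8 + 0 = 43341/8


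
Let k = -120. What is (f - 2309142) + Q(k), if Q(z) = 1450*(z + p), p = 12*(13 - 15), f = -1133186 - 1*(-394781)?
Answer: -3256347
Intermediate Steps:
f = -738405 (f = -1133186 + 394781 = -738405)
p = -24 (p = 12*(-2) = -24)
Q(z) = -34800 + 1450*z (Q(z) = 1450*(z - 24) = 1450*(-24 + z) = -34800 + 1450*z)
(f - 2309142) + Q(k) = (-738405 - 2309142) + (-34800 + 1450*(-120)) = -3047547 + (-34800 - 174000) = -3047547 - 208800 = -3256347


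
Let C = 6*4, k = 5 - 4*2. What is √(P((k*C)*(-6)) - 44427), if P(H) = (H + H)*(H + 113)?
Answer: √426453 ≈ 653.03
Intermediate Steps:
k = -3 (k = 5 - 8 = -3)
C = 24
P(H) = 2*H*(113 + H) (P(H) = (2*H)*(113 + H) = 2*H*(113 + H))
√(P((k*C)*(-6)) - 44427) = √(2*(-3*24*(-6))*(113 - 3*24*(-6)) - 44427) = √(2*(-72*(-6))*(113 - 72*(-6)) - 44427) = √(2*432*(113 + 432) - 44427) = √(2*432*545 - 44427) = √(470880 - 44427) = √426453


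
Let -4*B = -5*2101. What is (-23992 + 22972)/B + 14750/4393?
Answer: 143482/48323 ≈ 2.9692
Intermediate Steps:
B = 10505/4 (B = -(-5)*2101/4 = -¼*(-10505) = 10505/4 ≈ 2626.3)
(-23992 + 22972)/B + 14750/4393 = (-23992 + 22972)/(10505/4) + 14750/4393 = -1020*4/10505 + 14750*(1/4393) = -816/2101 + 14750/4393 = 143482/48323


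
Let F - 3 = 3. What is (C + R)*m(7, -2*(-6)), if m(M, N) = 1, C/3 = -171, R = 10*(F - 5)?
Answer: -503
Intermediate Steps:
F = 6 (F = 3 + 3 = 6)
R = 10 (R = 10*(6 - 5) = 10*1 = 10)
C = -513 (C = 3*(-171) = -513)
(C + R)*m(7, -2*(-6)) = (-513 + 10)*1 = -503*1 = -503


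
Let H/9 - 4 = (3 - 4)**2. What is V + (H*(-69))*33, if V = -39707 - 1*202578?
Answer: -344750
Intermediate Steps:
V = -242285 (V = -39707 - 202578 = -242285)
H = 45 (H = 36 + 9*(3 - 4)**2 = 36 + 9*(-1)**2 = 36 + 9*1 = 36 + 9 = 45)
V + (H*(-69))*33 = -242285 + (45*(-69))*33 = -242285 - 3105*33 = -242285 - 102465 = -344750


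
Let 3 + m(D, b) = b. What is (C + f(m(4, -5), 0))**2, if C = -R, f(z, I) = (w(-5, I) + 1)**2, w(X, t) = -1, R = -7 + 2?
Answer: 25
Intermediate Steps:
m(D, b) = -3 + b
R = -5
f(z, I) = 0 (f(z, I) = (-1 + 1)**2 = 0**2 = 0)
C = 5 (C = -1*(-5) = 5)
(C + f(m(4, -5), 0))**2 = (5 + 0)**2 = 5**2 = 25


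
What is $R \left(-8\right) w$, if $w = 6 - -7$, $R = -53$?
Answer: $5512$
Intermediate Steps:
$w = 13$ ($w = 6 + 7 = 13$)
$R \left(-8\right) w = \left(-53\right) \left(-8\right) 13 = 424 \cdot 13 = 5512$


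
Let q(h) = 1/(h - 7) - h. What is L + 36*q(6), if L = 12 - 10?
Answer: -250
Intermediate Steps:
q(h) = 1/(-7 + h) - h
L = 2
L + 36*q(6) = 2 + 36*((1 - 1*6**2 + 7*6)/(-7 + 6)) = 2 + 36*((1 - 1*36 + 42)/(-1)) = 2 + 36*(-(1 - 36 + 42)) = 2 + 36*(-1*7) = 2 + 36*(-7) = 2 - 252 = -250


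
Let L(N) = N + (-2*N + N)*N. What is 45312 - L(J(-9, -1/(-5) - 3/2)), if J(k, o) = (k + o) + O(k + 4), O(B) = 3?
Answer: 4537259/100 ≈ 45373.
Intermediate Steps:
J(k, o) = 3 + k + o (J(k, o) = (k + o) + 3 = 3 + k + o)
L(N) = N - N**2 (L(N) = N + (-N)*N = N - N**2)
45312 - L(J(-9, -1/(-5) - 3/2)) = 45312 - (3 - 9 + (-1/(-5) - 3/2))*(1 - (3 - 9 + (-1/(-5) - 3/2))) = 45312 - (3 - 9 + (-1*(-1/5) - 3*1/2))*(1 - (3 - 9 + (-1*(-1/5) - 3*1/2))) = 45312 - (3 - 9 + (1/5 - 3/2))*(1 - (3 - 9 + (1/5 - 3/2))) = 45312 - (3 - 9 - 13/10)*(1 - (3 - 9 - 13/10)) = 45312 - (-73)*(1 - 1*(-73/10))/10 = 45312 - (-73)*(1 + 73/10)/10 = 45312 - (-73)*83/(10*10) = 45312 - 1*(-6059/100) = 45312 + 6059/100 = 4537259/100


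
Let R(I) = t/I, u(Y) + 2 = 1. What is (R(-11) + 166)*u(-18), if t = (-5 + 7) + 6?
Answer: -1818/11 ≈ -165.27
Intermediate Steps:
t = 8 (t = 2 + 6 = 8)
u(Y) = -1 (u(Y) = -2 + 1 = -1)
R(I) = 8/I
(R(-11) + 166)*u(-18) = (8/(-11) + 166)*(-1) = (8*(-1/11) + 166)*(-1) = (-8/11 + 166)*(-1) = (1818/11)*(-1) = -1818/11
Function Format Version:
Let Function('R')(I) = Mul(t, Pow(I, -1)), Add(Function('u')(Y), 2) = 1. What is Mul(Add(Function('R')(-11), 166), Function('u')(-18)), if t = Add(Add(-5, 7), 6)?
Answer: Rational(-1818, 11) ≈ -165.27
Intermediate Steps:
t = 8 (t = Add(2, 6) = 8)
Function('u')(Y) = -1 (Function('u')(Y) = Add(-2, 1) = -1)
Function('R')(I) = Mul(8, Pow(I, -1))
Mul(Add(Function('R')(-11), 166), Function('u')(-18)) = Mul(Add(Mul(8, Pow(-11, -1)), 166), -1) = Mul(Add(Mul(8, Rational(-1, 11)), 166), -1) = Mul(Add(Rational(-8, 11), 166), -1) = Mul(Rational(1818, 11), -1) = Rational(-1818, 11)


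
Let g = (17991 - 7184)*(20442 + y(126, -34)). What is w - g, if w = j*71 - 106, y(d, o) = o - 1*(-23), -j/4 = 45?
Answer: -220810703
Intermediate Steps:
j = -180 (j = -4*45 = -180)
y(d, o) = 23 + o (y(d, o) = o + 23 = 23 + o)
g = 220797817 (g = (17991 - 7184)*(20442 + (23 - 34)) = 10807*(20442 - 11) = 10807*20431 = 220797817)
w = -12886 (w = -180*71 - 106 = -12780 - 106 = -12886)
w - g = -12886 - 1*220797817 = -12886 - 220797817 = -220810703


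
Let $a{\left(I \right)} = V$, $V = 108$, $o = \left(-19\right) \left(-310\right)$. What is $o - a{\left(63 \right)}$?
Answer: $5782$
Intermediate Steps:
$o = 5890$
$a{\left(I \right)} = 108$
$o - a{\left(63 \right)} = 5890 - 108 = 5782$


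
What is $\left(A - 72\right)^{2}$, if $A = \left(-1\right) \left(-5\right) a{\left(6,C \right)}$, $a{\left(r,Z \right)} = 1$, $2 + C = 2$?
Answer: $4489$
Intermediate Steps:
$C = 0$ ($C = -2 + 2 = 0$)
$A = 5$ ($A = \left(-1\right) \left(-5\right) 1 = 5 \cdot 1 = 5$)
$\left(A - 72\right)^{2} = \left(5 - 72\right)^{2} = \left(-67\right)^{2} = 4489$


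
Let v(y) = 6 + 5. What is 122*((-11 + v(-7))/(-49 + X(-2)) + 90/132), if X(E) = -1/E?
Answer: 915/11 ≈ 83.182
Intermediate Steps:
v(y) = 11
122*((-11 + v(-7))/(-49 + X(-2)) + 90/132) = 122*((-11 + 11)/(-49 - 1/(-2)) + 90/132) = 122*(0/(-49 - 1*(-½)) + 90*(1/132)) = 122*(0/(-49 + ½) + 15/22) = 122*(0/(-97/2) + 15/22) = 122*(0*(-2/97) + 15/22) = 122*(0 + 15/22) = 122*(15/22) = 915/11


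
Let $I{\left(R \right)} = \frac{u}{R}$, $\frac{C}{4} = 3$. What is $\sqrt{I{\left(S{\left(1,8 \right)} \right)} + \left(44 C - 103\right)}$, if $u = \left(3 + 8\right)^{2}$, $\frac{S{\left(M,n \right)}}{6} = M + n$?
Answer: $\frac{\sqrt{138426}}{18} \approx 20.67$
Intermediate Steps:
$C = 12$ ($C = 4 \cdot 3 = 12$)
$S{\left(M,n \right)} = 6 M + 6 n$ ($S{\left(M,n \right)} = 6 \left(M + n\right) = 6 M + 6 n$)
$u = 121$ ($u = 11^{2} = 121$)
$I{\left(R \right)} = \frac{121}{R}$
$\sqrt{I{\left(S{\left(1,8 \right)} \right)} + \left(44 C - 103\right)} = \sqrt{\frac{121}{6 \cdot 1 + 6 \cdot 8} + \left(44 \cdot 12 - 103\right)} = \sqrt{\frac{121}{6 + 48} + \left(528 - 103\right)} = \sqrt{\frac{121}{54} + 425} = \sqrt{\frac{23071}{54}} = \frac{\sqrt{138426}}{18}$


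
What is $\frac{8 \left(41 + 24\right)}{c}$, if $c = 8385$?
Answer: $\frac{8}{129} \approx 0.062016$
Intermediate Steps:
$\frac{8 \left(41 + 24\right)}{c} = \frac{8 \left(41 + 24\right)}{8385} = 8 \cdot 65 \cdot \frac{1}{8385} = 520 \cdot \frac{1}{8385} = \frac{8}{129}$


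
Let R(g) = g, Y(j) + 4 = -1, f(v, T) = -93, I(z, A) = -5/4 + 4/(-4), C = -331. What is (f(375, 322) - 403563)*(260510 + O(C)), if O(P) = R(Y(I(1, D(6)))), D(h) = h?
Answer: -105154406280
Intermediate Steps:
I(z, A) = -9/4 (I(z, A) = -5*1/4 + 4*(-1/4) = -5/4 - 1 = -9/4)
Y(j) = -5 (Y(j) = -4 - 1 = -5)
O(P) = -5
(f(375, 322) - 403563)*(260510 + O(C)) = (-93 - 403563)*(260510 - 5) = -403656*260505 = -105154406280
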